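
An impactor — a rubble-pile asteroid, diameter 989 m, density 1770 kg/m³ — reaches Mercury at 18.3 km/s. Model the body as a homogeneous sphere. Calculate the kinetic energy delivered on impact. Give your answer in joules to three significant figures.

v = 18300 m/s.
Mass m = (π/6) ρ d³ = (π/6) × 1770 × (989)³ = 8.965 × 10^11 kg
E = ½ m v² = 0.5 × 8.965 × 10^11 × (18300)² = 1.501 × 10^20 J

E ≈ 1.50 × 10^20 J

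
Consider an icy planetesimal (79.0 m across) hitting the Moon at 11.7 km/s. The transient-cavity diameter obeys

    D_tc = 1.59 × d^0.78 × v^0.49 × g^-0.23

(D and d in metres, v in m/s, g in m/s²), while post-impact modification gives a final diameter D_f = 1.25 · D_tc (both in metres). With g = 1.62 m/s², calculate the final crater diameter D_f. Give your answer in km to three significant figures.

D_f ≈ 5.29 km

v = 11700 m/s.
d^0.78 = 79^0.78 = 30.21
v^0.49 = 11700^0.49 = 98.49
g^-0.23 = 1.62^-0.23 = 0.8950
D_tc = 1.59 × 30.21 × 98.49 × 0.8950 = 4234 m
D_f = 1.25 × 4234 = 5292 m
     = 5.293 km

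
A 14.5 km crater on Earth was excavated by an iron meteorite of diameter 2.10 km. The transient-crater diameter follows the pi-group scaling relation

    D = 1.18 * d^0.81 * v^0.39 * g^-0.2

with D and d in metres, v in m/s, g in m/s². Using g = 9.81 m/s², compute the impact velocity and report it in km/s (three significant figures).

Rearranging for v: v = [D / (1.18 · 2100^0.81 · 9.81^-0.2)]^(1/0.39).
D = 14500 m.
2100^0.81 = 490.9
9.81^-0.2 = 0.6334
Denominator = 1.18 × 490.9 × 0.6334 = 366.9
D / 366.9 = 14500 / 366.9 = 39.52
v = 39.52^(1/0.39) = 39.52^2.5641 = 12428 m/s

v ≈ 12.4 km/s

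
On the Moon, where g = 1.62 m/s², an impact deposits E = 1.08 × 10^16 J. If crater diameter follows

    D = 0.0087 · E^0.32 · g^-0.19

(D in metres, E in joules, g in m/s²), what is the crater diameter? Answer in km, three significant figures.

D ≈ 1.07 km

E^0.32 = (1.08 × 10^16)^0.32 = 1.351 × 10^5
g^-0.19 = 1.62^-0.19 = 0.9124
D = 0.0087 × 1.351 × 10^5 × 0.9124 = 1072 m
   = 1.072 km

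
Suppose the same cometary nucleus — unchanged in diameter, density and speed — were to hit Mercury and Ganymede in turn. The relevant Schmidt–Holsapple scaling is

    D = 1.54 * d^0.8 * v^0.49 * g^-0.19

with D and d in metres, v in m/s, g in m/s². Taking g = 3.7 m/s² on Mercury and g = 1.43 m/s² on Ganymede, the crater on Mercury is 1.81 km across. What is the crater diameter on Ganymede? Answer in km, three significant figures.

All impactor-dependent factors cancel in the ratio, leaving D_Ganymede/D_Mercury = (g_Ganymede/g_Mercury)^-0.19.
(1.43/3.7)^-0.19 = 0.3865^-0.19 = 1.198
D_Ganymede = 1.198 × 1.81 km = 2.17 km

D ≈ 2.17 km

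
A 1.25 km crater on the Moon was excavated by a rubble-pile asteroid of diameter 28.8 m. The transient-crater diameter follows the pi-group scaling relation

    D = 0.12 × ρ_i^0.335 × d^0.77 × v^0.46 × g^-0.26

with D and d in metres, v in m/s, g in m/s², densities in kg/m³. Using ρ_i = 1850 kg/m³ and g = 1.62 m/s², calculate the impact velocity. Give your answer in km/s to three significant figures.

Rearranging for v: v = [D / (0.12 · 1850^0.335 · 28.8^0.77 · 1.62^-0.26)]^(1/0.46).
D = 1250 m.
1850^0.335 = 12.43
28.8^0.77 = 13.30
1.62^-0.26 = 0.8821
Denominator = 0.12 × 12.43 × 13.30 × 0.8821 = 17.50
D / 17.50 = 1250 / 17.50 = 71.43
v = 71.43^(1/0.46) = 71.43^2.1739 = 10719 m/s

v ≈ 10.7 km/s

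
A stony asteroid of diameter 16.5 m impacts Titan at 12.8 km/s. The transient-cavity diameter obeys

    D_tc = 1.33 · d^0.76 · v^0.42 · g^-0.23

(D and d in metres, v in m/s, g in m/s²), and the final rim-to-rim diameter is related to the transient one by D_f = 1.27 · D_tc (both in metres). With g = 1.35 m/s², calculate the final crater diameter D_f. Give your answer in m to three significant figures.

D_f ≈ 705 m

v = 12800 m/s.
d^0.76 = 16.5^0.76 = 8.420
v^0.42 = 12800^0.42 = 53.09
g^-0.23 = 1.35^-0.23 = 0.9333
D_tc = 1.33 × 8.420 × 53.09 × 0.9333 = 554.9 m
D_f = 1.27 × 554.9 = 704.7 m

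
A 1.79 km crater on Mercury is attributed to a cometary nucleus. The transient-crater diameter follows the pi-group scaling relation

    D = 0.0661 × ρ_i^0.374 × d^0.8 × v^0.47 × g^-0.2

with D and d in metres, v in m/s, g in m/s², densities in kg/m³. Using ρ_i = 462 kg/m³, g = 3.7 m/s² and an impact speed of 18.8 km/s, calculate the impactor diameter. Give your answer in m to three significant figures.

Rearranging for d: d = [D / (0.0661 · 462^0.374 · 18800^0.47 · 3.7^-0.2)]^(1/0.8).
D = 1790 m.
462^0.374 = 9.921
18800^0.47 = 102.1
3.7^-0.2 = 0.7698
Denominator = 0.0661 × 9.921 × 102.1 × 0.7698 = 51.54
D / 51.54 = 1790 / 51.54 = 34.73
d = 34.73^(1/0.8) = 34.73^1.25 = 84.31 m

d ≈ 84.3 m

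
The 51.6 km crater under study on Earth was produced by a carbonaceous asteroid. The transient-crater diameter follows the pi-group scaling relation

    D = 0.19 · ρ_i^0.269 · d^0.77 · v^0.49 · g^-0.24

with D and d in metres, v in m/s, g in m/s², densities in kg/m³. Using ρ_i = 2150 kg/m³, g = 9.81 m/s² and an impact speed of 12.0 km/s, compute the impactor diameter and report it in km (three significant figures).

Rearranging for d: d = [D / (0.19 · 2150^0.269 · 12000^0.49 · 9.81^-0.24)]^(1/0.77).
D = 51600 m.
2150^0.269 = 7.878
12000^0.49 = 99.72
9.81^-0.24 = 0.5781
Denominator = 0.19 × 7.878 × 99.72 × 0.5781 = 86.29
D / 86.29 = 51600 / 86.29 = 598.0
d = 598.0^(1/0.77) = 598.0^1.2987 = 4037 m

d ≈ 4.04 km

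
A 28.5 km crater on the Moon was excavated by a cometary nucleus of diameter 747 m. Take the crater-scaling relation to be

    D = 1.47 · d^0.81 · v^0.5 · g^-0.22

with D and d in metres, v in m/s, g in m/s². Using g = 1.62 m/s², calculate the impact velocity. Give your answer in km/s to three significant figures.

v ≈ 10.3 km/s

Rearranging for v: v = [D / (1.47 · 747^0.81 · 1.62^-0.22)]^(1/0.5).
D = 28500 m.
747^0.81 = 212.5
1.62^-0.22 = 0.8993
Denominator = 1.47 × 212.5 × 0.8993 = 280.9
D / 280.9 = 28500 / 280.9 = 101.5
v = 101.5^(1/0.5) = 101.5^2 = 10302 m/s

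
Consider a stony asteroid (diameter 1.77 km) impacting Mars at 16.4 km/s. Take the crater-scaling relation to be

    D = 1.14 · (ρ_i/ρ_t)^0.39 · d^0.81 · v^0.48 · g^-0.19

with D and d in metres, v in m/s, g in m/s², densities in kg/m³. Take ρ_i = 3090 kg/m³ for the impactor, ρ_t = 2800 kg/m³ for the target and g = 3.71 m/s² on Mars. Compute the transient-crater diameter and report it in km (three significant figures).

In SI units: d = 1770 m, v = 16400 m/s.
(ρ_i/ρ_t)^0.39 = (3090/2800)^0.39 = 1.039
d^0.81 = 1770^0.81 = 427.4
v^0.48 = 16400^0.48 = 105.5
g^-0.19 = 3.71^-0.19 = 0.7795
D = 1.14 × 1.039 × 427.4 × 105.5 × 0.7795 = 41632 m
   = 41.63 km

D ≈ 41.6 km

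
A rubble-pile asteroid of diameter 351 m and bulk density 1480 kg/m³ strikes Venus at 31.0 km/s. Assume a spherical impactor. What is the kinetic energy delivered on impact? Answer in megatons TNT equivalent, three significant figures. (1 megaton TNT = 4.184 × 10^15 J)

E ≈ 3850 Mt TNT

v = 31000 m/s.
Mass m = (π/6) ρ d³ = (π/6) × 1480 × (351)³ = 3.351 × 10^10 kg
E = ½ m v² = 0.5 × 3.351 × 10^10 × (31000)² = 1.610 × 10^19 J
   = 1.610 × 10^19 / 4.184×10^15 = 3848 Mt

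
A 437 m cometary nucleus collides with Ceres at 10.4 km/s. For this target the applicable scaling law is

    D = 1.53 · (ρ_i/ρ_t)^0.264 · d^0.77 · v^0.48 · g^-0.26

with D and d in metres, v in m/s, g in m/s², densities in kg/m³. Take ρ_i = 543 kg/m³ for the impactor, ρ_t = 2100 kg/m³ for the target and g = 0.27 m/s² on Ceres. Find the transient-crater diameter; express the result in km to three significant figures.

In SI units: v = 10400 m/s.
(ρ_i/ρ_t)^0.264 = (543/2100)^0.264 = 0.6997
d^0.77 = 437^0.77 = 107.9
v^0.48 = 10400^0.48 = 84.76
g^-0.26 = 0.27^-0.26 = 1.406
D = 1.53 × 0.6997 × 107.9 × 84.76 × 1.406 = 13766 m
   = 13.77 km

D ≈ 13.8 km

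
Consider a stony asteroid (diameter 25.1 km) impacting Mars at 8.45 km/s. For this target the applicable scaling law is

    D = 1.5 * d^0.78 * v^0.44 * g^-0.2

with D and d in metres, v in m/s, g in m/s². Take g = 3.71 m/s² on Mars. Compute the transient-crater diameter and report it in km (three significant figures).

In SI units: d = 25100 m, v = 8450 m/s.
d^0.78 = 25100^0.78 = 2702
v^0.44 = 8450^0.44 = 53.43
g^-0.2 = 3.71^-0.2 = 0.7694
D = 1.5 × 2702 × 53.43 × 0.7694 = 1.666 × 10^5 m
   = 166.6 km

D ≈ 167 km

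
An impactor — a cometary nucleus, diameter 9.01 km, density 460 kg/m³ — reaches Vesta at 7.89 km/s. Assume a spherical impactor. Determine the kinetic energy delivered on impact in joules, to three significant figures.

E ≈ 5.48 × 10^21 J

d = 9010 m; v = 7890 m/s.
Mass m = (π/6) ρ d³ = (π/6) × 460 × (9010)³ = 1.762 × 10^14 kg
E = ½ m v² = 0.5 × 1.762 × 10^14 × (7890)² = 5.484 × 10^21 J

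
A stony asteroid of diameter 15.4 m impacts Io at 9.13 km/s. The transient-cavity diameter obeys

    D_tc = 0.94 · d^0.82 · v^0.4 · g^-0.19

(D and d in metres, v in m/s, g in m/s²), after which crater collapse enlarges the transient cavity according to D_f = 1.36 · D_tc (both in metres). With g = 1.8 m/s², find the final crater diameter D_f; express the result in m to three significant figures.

D_f ≈ 413 m

v = 9130 m/s.
d^0.82 = 15.4^0.82 = 9.414
v^0.4 = 9130^0.4 = 38.39
g^-0.19 = 1.8^-0.19 = 0.8943
D_tc = 0.94 × 9.414 × 38.39 × 0.8943 = 303.8 m
D_f = 1.36 × 303.8 = 413.2 m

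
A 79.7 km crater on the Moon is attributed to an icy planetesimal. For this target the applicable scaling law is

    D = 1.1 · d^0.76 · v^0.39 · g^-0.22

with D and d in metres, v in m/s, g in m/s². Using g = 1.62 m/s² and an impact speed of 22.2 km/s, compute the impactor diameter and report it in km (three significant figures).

Rearranging for d: d = [D / (1.1 · 22200^0.39 · 1.62^-0.22)]^(1/0.76).
D = 79700 m.
22200^0.39 = 49.55
1.62^-0.22 = 0.8993
Denominator = 1.1 × 49.55 × 0.8993 = 49.02
D / 49.02 = 79700 / 49.02 = 1626
d = 1626^(1/0.76) = 1626^1.3158 = 16795 m

d ≈ 16.8 km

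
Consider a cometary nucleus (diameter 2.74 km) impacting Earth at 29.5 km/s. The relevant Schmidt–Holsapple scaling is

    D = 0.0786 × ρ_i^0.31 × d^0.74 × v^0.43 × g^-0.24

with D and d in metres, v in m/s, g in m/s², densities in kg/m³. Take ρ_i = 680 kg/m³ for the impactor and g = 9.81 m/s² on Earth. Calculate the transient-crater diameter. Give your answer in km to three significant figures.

In SI units: d = 2740 m, v = 29500 m/s.
ρ_i^0.31 = 680^0.31 = 7.552
d^0.74 = 2740^0.74 = 349.9
v^0.43 = 29500^0.43 = 83.56
g^-0.24 = 9.81^-0.24 = 0.5781
D = 0.0786 × 7.552 × 349.9 × 83.56 × 0.5781 = 10033 m
   = 10.03 km

D ≈ 10.0 km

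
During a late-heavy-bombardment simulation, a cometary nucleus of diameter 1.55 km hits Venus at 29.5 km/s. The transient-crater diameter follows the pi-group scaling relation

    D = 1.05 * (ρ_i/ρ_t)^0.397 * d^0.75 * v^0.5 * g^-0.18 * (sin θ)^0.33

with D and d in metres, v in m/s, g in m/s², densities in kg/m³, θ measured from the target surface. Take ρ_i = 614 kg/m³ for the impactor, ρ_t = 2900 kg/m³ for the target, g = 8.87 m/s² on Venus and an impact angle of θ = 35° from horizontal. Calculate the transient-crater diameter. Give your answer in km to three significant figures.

In SI units: d = 1550 m, v = 29500 m/s.
(ρ_i/ρ_t)^0.397 = (614/2900)^0.397 = 0.5399
d^0.75 = 1550^0.75 = 247.0
v^0.5 = 29500^0.5 = 171.8
g^-0.18 = 8.87^-0.18 = 0.6751
(sin 35°)^0.33 = 0.5736^0.33 = 0.8324
D = 1.05 × 0.5399 × 247.0 × 171.8 × 0.6751 × 0.8324 = 13518 m
   = 13.52 km

D ≈ 13.5 km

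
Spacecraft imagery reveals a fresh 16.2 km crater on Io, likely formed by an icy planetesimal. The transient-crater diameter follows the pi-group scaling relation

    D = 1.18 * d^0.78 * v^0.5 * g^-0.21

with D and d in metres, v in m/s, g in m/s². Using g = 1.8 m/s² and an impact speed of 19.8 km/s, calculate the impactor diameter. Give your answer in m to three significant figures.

Rearranging for d: d = [D / (1.18 · 19800^0.5 · 1.8^-0.21)]^(1/0.78).
D = 16200 m.
19800^0.5 = 140.7
1.8^-0.21 = 0.8839
Denominator = 1.18 × 140.7 × 0.8839 = 146.8
D / 146.8 = 16200 / 146.8 = 110.4
d = 110.4^(1/0.78) = 110.4^1.2821 = 416.2 m

d ≈ 416 m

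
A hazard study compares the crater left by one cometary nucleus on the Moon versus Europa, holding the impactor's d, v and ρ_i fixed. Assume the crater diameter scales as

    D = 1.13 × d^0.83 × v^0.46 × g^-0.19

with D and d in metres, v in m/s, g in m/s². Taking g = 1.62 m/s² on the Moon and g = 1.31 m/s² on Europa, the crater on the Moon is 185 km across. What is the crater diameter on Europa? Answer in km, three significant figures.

D ≈ 193 km

All impactor-dependent factors cancel in the ratio, leaving D_Europa/D_Moon = (g_Europa/g_Moon)^-0.19.
(1.31/1.62)^-0.19 = 0.8086^-0.19 = 1.041
D_Europa = 1.041 × 185 km = 193 km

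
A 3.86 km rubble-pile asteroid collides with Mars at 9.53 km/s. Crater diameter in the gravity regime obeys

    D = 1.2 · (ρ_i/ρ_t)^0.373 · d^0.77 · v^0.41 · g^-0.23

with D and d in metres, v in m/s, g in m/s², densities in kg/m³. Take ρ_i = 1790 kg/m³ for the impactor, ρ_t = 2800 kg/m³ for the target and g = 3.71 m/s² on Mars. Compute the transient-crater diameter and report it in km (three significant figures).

D ≈ 18.6 km

In SI units: d = 3860 m, v = 9530 m/s.
(ρ_i/ρ_t)^0.373 = (1790/2800)^0.373 = 0.8463
d^0.77 = 3860^0.77 = 577.7
v^0.41 = 9530^0.41 = 42.80
g^-0.23 = 3.71^-0.23 = 0.7397
D = 1.2 × 0.8463 × 577.7 × 42.80 × 0.7397 = 18574 m
   = 18.57 km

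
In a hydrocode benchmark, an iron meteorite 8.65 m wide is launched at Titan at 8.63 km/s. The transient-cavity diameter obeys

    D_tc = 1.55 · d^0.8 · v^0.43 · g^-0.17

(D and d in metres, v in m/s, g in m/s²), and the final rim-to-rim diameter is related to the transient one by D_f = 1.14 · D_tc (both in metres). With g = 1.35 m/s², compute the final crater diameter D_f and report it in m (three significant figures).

D_f ≈ 465 m

v = 8630 m/s.
d^0.8 = 8.65^0.8 = 5.618
v^0.43 = 8630^0.43 = 49.26
g^-0.17 = 1.35^-0.17 = 0.9503
D_tc = 1.55 × 5.618 × 49.26 × 0.9503 = 407.6 m
D_f = 1.14 × 407.6 = 464.7 m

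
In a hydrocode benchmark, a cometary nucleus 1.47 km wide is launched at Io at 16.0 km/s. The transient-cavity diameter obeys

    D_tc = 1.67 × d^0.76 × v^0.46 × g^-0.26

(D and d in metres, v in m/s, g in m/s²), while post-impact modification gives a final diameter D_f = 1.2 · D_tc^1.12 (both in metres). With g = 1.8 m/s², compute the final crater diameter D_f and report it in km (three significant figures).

In SI: d = 1470 m, v = 16000 m/s.
d^0.76 = 1470^0.76 = 255.4
v^0.46 = 16000^0.46 = 85.88
g^-0.26 = 1.8^-0.26 = 0.8583
D_tc = 1.67 × 255.4 × 85.88 × 0.8583 = 31440 m
D_f = 1.2 × (31440)^1.12 = 1.307 × 10^5 m
     = 130.7 km

D_f ≈ 131 km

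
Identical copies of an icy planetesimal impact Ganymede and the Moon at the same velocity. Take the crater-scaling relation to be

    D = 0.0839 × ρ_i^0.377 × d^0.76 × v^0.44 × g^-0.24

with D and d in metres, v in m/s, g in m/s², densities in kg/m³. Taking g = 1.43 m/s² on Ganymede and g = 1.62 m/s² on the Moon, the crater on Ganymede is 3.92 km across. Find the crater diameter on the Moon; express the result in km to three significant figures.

D ≈ 3.80 km

All impactor-dependent factors cancel in the ratio, leaving D_Moon/D_Ganymede = (g_Moon/g_Ganymede)^-0.24.
(1.62/1.43)^-0.24 = 1.133^-0.24 = 0.9705
D_Moon = 0.9705 × 3.92 km = 3.80 km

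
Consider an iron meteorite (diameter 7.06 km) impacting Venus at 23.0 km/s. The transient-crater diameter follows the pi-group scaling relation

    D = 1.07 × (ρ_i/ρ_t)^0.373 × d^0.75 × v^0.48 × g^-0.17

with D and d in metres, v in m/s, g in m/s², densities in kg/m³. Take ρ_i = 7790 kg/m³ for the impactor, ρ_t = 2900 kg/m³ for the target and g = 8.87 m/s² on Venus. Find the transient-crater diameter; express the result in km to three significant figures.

In SI units: d = 7060 m, v = 23000 m/s.
(ρ_i/ρ_t)^0.373 = (7790/2900)^0.373 = 1.446
d^0.75 = 7060^0.75 = 770.2
v^0.48 = 23000^0.48 = 124.1
g^-0.17 = 8.87^-0.17 = 0.6900
D = 1.07 × 1.446 × 770.2 × 124.1 × 0.6900 = 1.020 × 10^5 m
   = 102.0 km

D ≈ 102 km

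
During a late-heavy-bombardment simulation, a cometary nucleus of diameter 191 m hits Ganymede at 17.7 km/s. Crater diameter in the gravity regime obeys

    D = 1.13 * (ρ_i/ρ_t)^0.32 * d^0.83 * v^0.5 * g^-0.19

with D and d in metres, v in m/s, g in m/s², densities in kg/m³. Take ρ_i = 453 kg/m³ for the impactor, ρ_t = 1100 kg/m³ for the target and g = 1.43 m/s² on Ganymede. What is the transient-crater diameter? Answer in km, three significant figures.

D ≈ 8.27 km

In SI units: v = 17700 m/s.
(ρ_i/ρ_t)^0.32 = (453/1100)^0.32 = 0.7528
d^0.83 = 191^0.83 = 78.21
v^0.5 = 17700^0.5 = 133.0
g^-0.19 = 1.43^-0.19 = 0.9343
D = 1.13 × 0.7528 × 78.21 × 133.0 × 0.9343 = 8267 m
   = 8.267 km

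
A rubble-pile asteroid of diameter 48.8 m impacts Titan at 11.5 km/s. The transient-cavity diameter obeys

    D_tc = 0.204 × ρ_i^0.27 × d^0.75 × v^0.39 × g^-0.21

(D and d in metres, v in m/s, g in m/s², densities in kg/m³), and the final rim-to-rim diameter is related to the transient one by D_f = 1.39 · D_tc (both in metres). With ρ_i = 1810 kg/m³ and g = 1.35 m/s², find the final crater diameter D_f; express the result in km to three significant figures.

v = 11500 m/s.
ρ_i^0.27 = 1810^0.27 = 7.578
d^0.75 = 48.8^0.75 = 18.46
v^0.39 = 11500^0.39 = 38.34
g^-0.21 = 1.35^-0.21 = 0.9389
D_tc = 0.204 × 7.578 × 18.46 × 38.34 × 0.9389 = 1027 m
D_f = 1.39 × 1027 = 1428 m
     = 1.428 km

D_f ≈ 1.43 km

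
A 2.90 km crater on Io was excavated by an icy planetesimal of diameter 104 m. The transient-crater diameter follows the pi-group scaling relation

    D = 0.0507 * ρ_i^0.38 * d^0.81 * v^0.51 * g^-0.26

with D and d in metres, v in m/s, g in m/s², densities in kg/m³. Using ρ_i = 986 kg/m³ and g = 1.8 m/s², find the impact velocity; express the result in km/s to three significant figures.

Rearranging for v: v = [D / (0.0507 · 986^0.38 · 104^0.81 · 1.8^-0.26)]^(1/0.51).
D = 2900 m.
986^0.38 = 13.73
104^0.81 = 43.03
1.8^-0.26 = 0.8583
Denominator = 0.0507 × 13.73 × 43.03 × 0.8583 = 25.71
D / 25.71 = 2900 / 25.71 = 112.8
v = 112.8^(1/0.51) = 112.8^1.9608 = 10572 m/s

v ≈ 10.6 km/s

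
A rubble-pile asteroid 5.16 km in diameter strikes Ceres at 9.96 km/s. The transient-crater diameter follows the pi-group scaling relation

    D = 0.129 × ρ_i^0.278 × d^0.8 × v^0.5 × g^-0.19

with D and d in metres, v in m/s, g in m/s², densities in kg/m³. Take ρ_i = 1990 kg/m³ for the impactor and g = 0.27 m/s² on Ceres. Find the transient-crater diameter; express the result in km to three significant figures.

D ≈ 127 km

In SI units: d = 5160 m, v = 9960 m/s.
ρ_i^0.278 = 1990^0.278 = 8.262
d^0.8 = 5160^0.8 = 933.5
v^0.5 = 9960^0.5 = 99.80
g^-0.19 = 0.27^-0.19 = 1.282
D = 0.129 × 8.262 × 933.5 × 99.80 × 1.282 = 1.273 × 10^5 m
   = 127.3 km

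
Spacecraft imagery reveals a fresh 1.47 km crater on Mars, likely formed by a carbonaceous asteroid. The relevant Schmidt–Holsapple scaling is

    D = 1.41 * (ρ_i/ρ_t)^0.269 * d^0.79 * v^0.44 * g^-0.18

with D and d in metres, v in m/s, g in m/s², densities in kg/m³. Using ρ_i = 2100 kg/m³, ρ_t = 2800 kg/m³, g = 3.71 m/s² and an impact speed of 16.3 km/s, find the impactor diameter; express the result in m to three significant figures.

Rearranging for d: d = [D / (1.41 · (2100/2800)^0.269 · 16300^0.44 · 3.71^-0.18)]^(1/0.79).
D = 1470 m.
(2100/2800)^0.269 = 0.9255
16300^0.44 = 71.34
3.71^-0.18 = 0.7898
Denominator = 1.41 × 0.9255 × 71.34 × 0.7898 = 73.53
D / 73.53 = 1470 / 73.53 = 19.99
d = 19.99^(1/0.79) = 19.99^1.2658 = 44.32 m

d ≈ 44.3 m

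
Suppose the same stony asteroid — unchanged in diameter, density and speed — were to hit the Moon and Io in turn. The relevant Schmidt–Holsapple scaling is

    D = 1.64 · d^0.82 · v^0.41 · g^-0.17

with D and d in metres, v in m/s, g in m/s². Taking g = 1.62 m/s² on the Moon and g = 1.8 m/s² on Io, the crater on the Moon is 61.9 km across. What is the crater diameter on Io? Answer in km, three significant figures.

All impactor-dependent factors cancel in the ratio, leaving D_Io/D_Moon = (g_Io/g_Moon)^-0.17.
(1.8/1.62)^-0.17 = 1.111^-0.17 = 0.9823
D_Io = 0.9823 × 61.9 km = 60.8 km

D ≈ 60.8 km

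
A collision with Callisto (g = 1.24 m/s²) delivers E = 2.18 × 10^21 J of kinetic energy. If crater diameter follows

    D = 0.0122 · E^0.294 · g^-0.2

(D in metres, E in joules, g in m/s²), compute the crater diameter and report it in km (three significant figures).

D ≈ 21.9 km

E^0.294 = (2.18 × 10^21)^0.294 = 1.877 × 10^6
g^-0.2 = 1.24^-0.2 = 0.9579
D = 0.0122 × 1.877 × 10^6 × 0.9579 = 21935 m
   = 21.94 km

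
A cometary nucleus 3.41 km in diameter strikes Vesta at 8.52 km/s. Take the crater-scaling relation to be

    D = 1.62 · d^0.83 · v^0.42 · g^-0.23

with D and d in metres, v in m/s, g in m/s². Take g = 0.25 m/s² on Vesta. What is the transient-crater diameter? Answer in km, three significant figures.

D ≈ 85.3 km

In SI units: d = 3410 m, v = 8520 m/s.
d^0.83 = 3410^0.83 = 855.4
v^0.42 = 8520^0.42 = 44.75
g^-0.23 = 0.25^-0.23 = 1.376
D = 1.62 × 855.4 × 44.75 × 1.376 = 85329 m
   = 85.33 km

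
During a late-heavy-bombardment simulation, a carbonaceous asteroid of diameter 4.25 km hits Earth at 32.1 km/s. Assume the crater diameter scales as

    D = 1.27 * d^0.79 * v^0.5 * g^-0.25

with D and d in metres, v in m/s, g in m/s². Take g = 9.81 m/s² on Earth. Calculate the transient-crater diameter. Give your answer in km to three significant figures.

In SI units: d = 4250 m, v = 32100 m/s.
d^0.79 = 4250^0.79 = 735.2
v^0.5 = 32100^0.5 = 179.2
g^-0.25 = 9.81^-0.25 = 0.5650
D = 1.27 × 735.2 × 179.2 × 0.5650 = 94536 m
   = 94.54 km

D ≈ 94.5 km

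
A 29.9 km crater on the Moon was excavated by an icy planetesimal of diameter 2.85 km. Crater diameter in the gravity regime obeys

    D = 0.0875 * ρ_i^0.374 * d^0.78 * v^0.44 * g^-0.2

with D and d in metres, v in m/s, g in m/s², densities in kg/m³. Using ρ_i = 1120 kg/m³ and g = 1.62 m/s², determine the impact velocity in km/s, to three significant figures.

Rearranging for v: v = [D / (0.0875 · 1120^0.374 · 2850^0.78 · 1.62^-0.2)]^(1/0.44).
D = 29900 m.
1120^0.374 = 13.82
2850^0.78 = 495.2
1.62^-0.2 = 0.9080
Denominator = 0.0875 × 13.82 × 495.2 × 0.9080 = 543.7
D / 543.7 = 29900 / 543.7 = 54.99
v = 54.99^(1/0.44) = 54.99^2.2727 = 9019 m/s

v ≈ 9.02 km/s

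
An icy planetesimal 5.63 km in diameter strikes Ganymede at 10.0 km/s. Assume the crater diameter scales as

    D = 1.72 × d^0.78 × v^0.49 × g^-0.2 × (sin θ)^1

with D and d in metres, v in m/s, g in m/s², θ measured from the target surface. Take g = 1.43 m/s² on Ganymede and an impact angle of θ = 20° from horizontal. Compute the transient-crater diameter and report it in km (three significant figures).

In SI units: d = 5630 m, v = 10000 m/s.
d^0.78 = 5630^0.78 = 842.2
v^0.49 = 10000^0.49 = 91.20
g^-0.2 = 1.43^-0.2 = 0.9310
(sin 20°)^1 = 0.3420^1 = 0.3420
D = 1.72 × 842.2 × 91.20 × 0.9310 × 0.3420 = 42064 m
   = 42.06 km

D ≈ 42.1 km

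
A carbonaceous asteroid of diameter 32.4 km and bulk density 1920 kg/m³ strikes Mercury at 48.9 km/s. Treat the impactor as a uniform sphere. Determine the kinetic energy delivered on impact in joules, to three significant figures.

E ≈ 4.09 × 10^25 J

d = 32400 m; v = 48900 m/s.
Mass m = (π/6) ρ d³ = (π/6) × 1920 × (32400)³ = 3.419 × 10^16 kg
E = ½ m v² = 0.5 × 3.419 × 10^16 × (48900)² = 4.088 × 10^25 J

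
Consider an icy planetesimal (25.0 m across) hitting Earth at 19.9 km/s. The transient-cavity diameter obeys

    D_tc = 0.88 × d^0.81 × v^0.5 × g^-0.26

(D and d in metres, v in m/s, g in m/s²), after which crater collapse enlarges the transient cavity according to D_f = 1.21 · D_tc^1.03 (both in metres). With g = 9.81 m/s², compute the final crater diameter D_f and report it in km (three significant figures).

D_f ≈ 1.38 km

v = 19900 m/s.
d^0.81 = 25^0.81 = 13.56
v^0.5 = 19900^0.5 = 141.1
g^-0.26 = 9.81^-0.26 = 0.5523
D_tc = 0.88 × 13.56 × 141.1 × 0.5523 = 929.9 m
D_f = 1.21 × (929.9)^1.03 = 1381 m
     = 1.381 km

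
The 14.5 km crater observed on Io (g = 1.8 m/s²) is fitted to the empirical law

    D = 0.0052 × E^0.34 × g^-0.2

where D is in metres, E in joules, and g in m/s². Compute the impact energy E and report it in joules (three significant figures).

E ≈ 1.28 × 10^19 J

Rearranging: E = [D / (0.0052 · g^-0.2)]^(1/0.34).
D = 14500 m.
g^-0.2 = 1.8^-0.2 = 0.8891
D / (0.0052 × 0.8891) = 14500 / (4.623 × 10^-3) = 3.136 × 10^6
E = (3.136 × 10^6)^2.9412 = 1.280 × 10^19 J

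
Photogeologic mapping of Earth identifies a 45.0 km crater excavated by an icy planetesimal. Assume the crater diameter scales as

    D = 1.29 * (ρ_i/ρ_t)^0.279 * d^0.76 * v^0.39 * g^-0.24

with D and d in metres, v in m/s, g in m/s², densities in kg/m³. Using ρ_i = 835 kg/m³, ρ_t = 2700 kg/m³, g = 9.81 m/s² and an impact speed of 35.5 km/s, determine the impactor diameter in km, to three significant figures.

Rearranging for d: d = [D / (1.29 · (835/2700)^0.279 · 35500^0.39 · 9.81^-0.24)]^(1/0.76).
D = 45000 m.
(835/2700)^0.279 = 0.7208
35500^0.39 = 59.51
9.81^-0.24 = 0.5781
Denominator = 1.29 × 0.7208 × 59.51 × 0.5781 = 31.99
D / 31.99 = 45000 / 31.99 = 1407
d = 1407^(1/0.76) = 1407^1.3158 = 13884 m

d ≈ 13.9 km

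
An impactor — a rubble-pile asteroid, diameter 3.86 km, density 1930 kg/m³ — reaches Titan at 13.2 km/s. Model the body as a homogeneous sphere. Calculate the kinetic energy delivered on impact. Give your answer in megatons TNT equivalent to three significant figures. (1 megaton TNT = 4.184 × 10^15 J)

d = 3860 m; v = 13200 m/s.
Mass m = (π/6) ρ d³ = (π/6) × 1930 × (3860)³ = 5.812 × 10^13 kg
E = ½ m v² = 0.5 × 5.812 × 10^13 × (13200)² = 5.063 × 10^21 J
   = 5.063 × 10^21 / 4.184×10^15 = 1.210 × 10^6 Mt

E ≈ 1.21 × 10^6 Mt TNT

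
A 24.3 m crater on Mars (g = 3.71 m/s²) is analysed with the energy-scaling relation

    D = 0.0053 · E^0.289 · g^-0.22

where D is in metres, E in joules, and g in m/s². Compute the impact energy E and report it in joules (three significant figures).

E ≈ 1.27 × 10^13 J

Rearranging: E = [D / (0.0053 · g^-0.22)]^(1/0.289).
g^-0.22 = 3.71^-0.22 = 0.7494
D / (0.0053 × 0.7494) = 24.3 / (3.972 × 10^-3) = 6.118 × 10^3
E = (6.118 × 10^3)^3.4602 = 1.266 × 10^13 J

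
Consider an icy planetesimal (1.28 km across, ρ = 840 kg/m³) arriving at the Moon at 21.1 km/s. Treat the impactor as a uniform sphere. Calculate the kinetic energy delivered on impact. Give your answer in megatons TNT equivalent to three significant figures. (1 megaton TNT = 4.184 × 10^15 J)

d = 1280 m; v = 21100 m/s.
Mass m = (π/6) ρ d³ = (π/6) × 840 × (1280)³ = 9.224 × 10^11 kg
E = ½ m v² = 0.5 × 9.224 × 10^11 × (21100)² = 2.053 × 10^20 J
   = 2.053 × 10^20 / 4.184×10^15 = 49068 Mt

E ≈ 49100 Mt TNT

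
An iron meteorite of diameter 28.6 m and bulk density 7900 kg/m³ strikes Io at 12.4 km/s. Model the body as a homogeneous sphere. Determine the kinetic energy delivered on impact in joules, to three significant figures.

v = 12400 m/s.
Mass m = (π/6) ρ d³ = (π/6) × 7900 × (28.6)³ = 9.677 × 10^7 kg
E = ½ m v² = 0.5 × 9.677 × 10^7 × (12400)² = 7.440 × 10^15 J

E ≈ 7.44 × 10^15 J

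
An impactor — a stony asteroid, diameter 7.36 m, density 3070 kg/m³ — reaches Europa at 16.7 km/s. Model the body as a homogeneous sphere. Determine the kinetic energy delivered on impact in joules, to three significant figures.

v = 16700 m/s.
Mass m = (π/6) ρ d³ = (π/6) × 3070 × (7.36)³ = 6.409 × 10^5 kg
E = ½ m v² = 0.5 × 6.409 × 10^5 × (16700)² = 8.937 × 10^13 J

E ≈ 8.94 × 10^13 J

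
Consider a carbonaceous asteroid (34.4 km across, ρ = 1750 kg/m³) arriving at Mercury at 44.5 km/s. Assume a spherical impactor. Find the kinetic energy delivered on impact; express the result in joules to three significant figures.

d = 34400 m; v = 44500 m/s.
Mass m = (π/6) ρ d³ = (π/6) × 1750 × (34400)³ = 3.730 × 10^16 kg
E = ½ m v² = 0.5 × 3.730 × 10^16 × (44500)² = 3.693 × 10^25 J

E ≈ 3.69 × 10^25 J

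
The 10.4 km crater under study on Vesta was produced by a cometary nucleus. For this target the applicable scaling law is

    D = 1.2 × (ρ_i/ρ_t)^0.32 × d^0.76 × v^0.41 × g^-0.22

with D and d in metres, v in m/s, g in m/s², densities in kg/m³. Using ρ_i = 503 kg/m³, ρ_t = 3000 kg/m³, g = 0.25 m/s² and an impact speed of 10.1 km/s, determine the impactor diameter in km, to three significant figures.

Rearranging for d: d = [D / (1.2 · (503/3000)^0.32 · 10100^0.41 · 0.25^-0.22)]^(1/0.76).
D = 10400 m.
(503/3000)^0.32 = 0.5647
10100^0.41 = 43.83
0.25^-0.22 = 1.357
Denominator = 1.2 × 0.5647 × 43.83 × 1.357 = 40.30
D / 40.30 = 10400 / 40.30 = 258.1
d = 258.1^(1/0.76) = 258.1^1.3158 = 1491 m

d ≈ 1.49 km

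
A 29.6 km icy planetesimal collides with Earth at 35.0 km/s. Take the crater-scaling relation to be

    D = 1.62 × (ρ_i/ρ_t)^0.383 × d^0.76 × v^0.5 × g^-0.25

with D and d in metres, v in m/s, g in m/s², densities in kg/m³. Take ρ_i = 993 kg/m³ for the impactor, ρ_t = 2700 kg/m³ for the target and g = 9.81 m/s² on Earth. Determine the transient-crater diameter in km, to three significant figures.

In SI units: d = 29600 m, v = 35000 m/s.
(ρ_i/ρ_t)^0.383 = (993/2700)^0.383 = 0.6817
d^0.76 = 29600^0.76 = 2501
v^0.5 = 35000^0.5 = 187.1
g^-0.25 = 9.81^-0.25 = 0.5650
D = 1.62 × 0.6817 × 2501 × 187.1 × 0.5650 = 2.920 × 10^5 m
   = 292.0 km

D ≈ 292 km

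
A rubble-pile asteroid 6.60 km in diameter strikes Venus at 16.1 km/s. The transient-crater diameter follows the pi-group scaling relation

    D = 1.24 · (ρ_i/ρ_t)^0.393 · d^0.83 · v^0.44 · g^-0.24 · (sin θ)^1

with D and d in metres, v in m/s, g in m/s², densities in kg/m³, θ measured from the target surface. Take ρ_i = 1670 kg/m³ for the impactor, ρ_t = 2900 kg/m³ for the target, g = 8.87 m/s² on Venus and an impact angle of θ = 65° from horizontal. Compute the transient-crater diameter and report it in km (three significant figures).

In SI units: d = 6600 m, v = 16100 m/s.
(ρ_i/ρ_t)^0.393 = (1670/2900)^0.393 = 0.8050
d^0.83 = 6600^0.83 = 1480
v^0.44 = 16100^0.44 = 70.96
g^-0.24 = 8.87^-0.24 = 0.5922
(sin 65°)^1 = 0.9063^1 = 0.9063
D = 1.24 × 0.8050 × 1480 × 70.96 × 0.5922 × 0.9063 = 56264 m
   = 56.26 km

D ≈ 56.3 km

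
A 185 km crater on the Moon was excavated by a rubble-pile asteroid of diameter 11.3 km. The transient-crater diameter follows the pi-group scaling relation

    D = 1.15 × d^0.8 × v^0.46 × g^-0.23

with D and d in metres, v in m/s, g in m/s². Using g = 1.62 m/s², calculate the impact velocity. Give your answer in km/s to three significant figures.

Rearranging for v: v = [D / (1.15 · 11300^0.8 · 1.62^-0.23)]^(1/0.46).
D = 185000 m.
11300^0.8 = 1748
1.62^-0.23 = 0.8950
Denominator = 1.15 × 1748 × 0.8950 = 1799
D / 1799 = 185000 / 1799 = 102.8
v = 102.8^(1/0.46) = 102.8^2.1739 = 23652 m/s

v ≈ 23.7 km/s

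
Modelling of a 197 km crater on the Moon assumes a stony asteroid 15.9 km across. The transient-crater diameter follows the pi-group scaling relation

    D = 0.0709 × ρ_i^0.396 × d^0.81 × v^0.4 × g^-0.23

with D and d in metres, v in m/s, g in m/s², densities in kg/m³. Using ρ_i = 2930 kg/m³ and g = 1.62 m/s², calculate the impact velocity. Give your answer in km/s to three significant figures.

Rearranging for v: v = [D / (0.0709 · 2930^0.396 · 15900^0.81 · 1.62^-0.23)]^(1/0.4).
D = 197000 m.
2930^0.396 = 23.60
15900^0.81 = 2530
1.62^-0.23 = 0.8950
Denominator = 0.0709 × 23.60 × 2530 × 0.8950 = 3789
D / 3789 = 197000 / 3789 = 51.99
v = 51.99^(1/0.4) = 51.99^2.5 = 19489 m/s

v ≈ 19.5 km/s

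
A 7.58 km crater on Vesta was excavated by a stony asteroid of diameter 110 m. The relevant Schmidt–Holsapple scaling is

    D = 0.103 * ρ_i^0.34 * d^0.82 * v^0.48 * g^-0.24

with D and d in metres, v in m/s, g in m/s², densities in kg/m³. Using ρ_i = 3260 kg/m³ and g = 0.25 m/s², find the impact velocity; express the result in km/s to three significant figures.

v ≈ 7.28 km/s

Rearranging for v: v = [D / (0.103 · 3260^0.34 · 110^0.82 · 0.25^-0.24)]^(1/0.48).
D = 7580 m.
3260^0.34 = 15.65
110^0.82 = 47.20
0.25^-0.24 = 1.395
Denominator = 0.103 × 15.65 × 47.20 × 1.395 = 106.1
D / 106.1 = 7580 / 106.1 = 71.44
v = 71.44^(1/0.48) = 71.44^2.0833 = 7283 m/s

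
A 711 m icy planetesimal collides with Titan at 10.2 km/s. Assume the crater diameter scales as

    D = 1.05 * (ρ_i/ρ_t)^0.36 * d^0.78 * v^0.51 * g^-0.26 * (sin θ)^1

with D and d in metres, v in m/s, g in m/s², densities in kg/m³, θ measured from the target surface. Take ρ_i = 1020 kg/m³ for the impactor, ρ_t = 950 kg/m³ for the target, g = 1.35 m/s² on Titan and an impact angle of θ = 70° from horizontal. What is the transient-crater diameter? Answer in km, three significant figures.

In SI units: v = 10200 m/s.
(ρ_i/ρ_t)^0.36 = (1020/950)^0.36 = 1.026
d^0.78 = 711^0.78 = 167.7
v^0.51 = 10200^0.51 = 110.8
g^-0.26 = 1.35^-0.26 = 0.9249
(sin 70°)^1 = 0.9397^1 = 0.9397
D = 1.05 × 1.026 × 167.7 × 110.8 × 0.9249 × 0.9397 = 17398 m
   = 17.40 km

D ≈ 17.4 km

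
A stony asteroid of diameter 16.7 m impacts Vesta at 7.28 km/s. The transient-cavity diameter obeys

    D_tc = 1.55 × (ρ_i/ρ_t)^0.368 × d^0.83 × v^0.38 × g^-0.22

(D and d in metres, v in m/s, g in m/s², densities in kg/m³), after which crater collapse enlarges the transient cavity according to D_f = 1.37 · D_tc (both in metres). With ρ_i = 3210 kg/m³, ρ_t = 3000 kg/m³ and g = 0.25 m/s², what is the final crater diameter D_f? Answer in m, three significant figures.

v = 7280 m/s.
(ρ_i/ρ_t)^0.368 = (3210/3000)^0.368 = 1.025
d^0.83 = 16.7^0.83 = 10.35
v^0.38 = 7280^0.38 = 29.35
g^-0.22 = 0.25^-0.22 = 1.357
D_tc = 1.55 × 1.025 × 10.35 × 29.35 × 1.357 = 654.9 m
D_f = 1.37 × 654.9 = 897.2 m

D_f ≈ 897 m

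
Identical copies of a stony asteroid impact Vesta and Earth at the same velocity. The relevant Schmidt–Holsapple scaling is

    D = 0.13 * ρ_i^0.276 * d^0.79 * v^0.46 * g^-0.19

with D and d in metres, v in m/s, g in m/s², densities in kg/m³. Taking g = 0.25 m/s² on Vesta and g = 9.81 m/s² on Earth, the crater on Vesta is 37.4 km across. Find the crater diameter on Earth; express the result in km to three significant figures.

D ≈ 18.6 km

All impactor-dependent factors cancel in the ratio, leaving D_Earth/D_Vesta = (g_Earth/g_Vesta)^-0.19.
(9.81/0.25)^-0.19 = 39.24^-0.19 = 0.4980
D_Earth = 0.4980 × 37.4 km = 18.6 km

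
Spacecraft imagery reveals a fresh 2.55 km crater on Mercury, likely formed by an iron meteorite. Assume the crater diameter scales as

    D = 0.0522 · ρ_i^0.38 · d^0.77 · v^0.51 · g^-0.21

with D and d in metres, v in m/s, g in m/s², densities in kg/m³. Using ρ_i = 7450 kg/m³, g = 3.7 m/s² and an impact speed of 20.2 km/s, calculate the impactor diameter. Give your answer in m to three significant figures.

d ≈ 30.3 m

Rearranging for d: d = [D / (0.0522 · 7450^0.38 · 20200^0.51 · 3.7^-0.21)]^(1/0.77).
D = 2550 m.
7450^0.38 = 29.61
20200^0.51 = 156.9
3.7^-0.21 = 0.7598
Denominator = 0.0522 × 29.61 × 156.9 × 0.7598 = 184.3
D / 184.3 = 2550 / 184.3 = 13.84
d = 13.84^(1/0.77) = 13.84^1.2987 = 30.34 m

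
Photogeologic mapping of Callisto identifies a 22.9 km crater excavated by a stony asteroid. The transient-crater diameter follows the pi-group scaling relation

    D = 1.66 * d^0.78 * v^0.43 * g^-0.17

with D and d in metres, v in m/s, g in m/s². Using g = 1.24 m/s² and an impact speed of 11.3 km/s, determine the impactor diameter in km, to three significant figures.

Rearranging for d: d = [D / (1.66 · 11300^0.43 · 1.24^-0.17)]^(1/0.78).
D = 22900 m.
11300^0.43 = 55.31
1.24^-0.17 = 0.9641
Denominator = 1.66 × 55.31 × 0.9641 = 88.52
D / 88.52 = 22900 / 88.52 = 258.7
d = 258.7^(1/0.78) = 258.7^1.2821 = 1240 m

d ≈ 1.24 km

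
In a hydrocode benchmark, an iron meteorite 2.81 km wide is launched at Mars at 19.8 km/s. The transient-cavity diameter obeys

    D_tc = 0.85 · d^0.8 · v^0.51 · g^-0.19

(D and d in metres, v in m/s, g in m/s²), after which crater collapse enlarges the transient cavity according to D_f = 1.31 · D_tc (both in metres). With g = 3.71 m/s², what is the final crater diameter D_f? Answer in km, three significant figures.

In SI: d = 2810 m, v = 19800 m/s.
d^0.8 = 2810^0.8 = 574.1
v^0.51 = 19800^0.51 = 155.3
g^-0.19 = 3.71^-0.19 = 0.7795
D_tc = 0.85 × 574.1 × 155.3 × 0.7795 = 59070 m
D_f = 1.31 × 59070 = 77382 m
     = 77.38 km

D_f ≈ 77.4 km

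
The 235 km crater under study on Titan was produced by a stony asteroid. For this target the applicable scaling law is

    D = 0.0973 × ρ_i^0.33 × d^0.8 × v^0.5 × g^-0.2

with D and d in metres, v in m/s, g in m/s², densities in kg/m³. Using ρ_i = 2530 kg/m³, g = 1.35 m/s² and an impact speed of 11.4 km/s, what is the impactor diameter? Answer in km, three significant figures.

d ≈ 11.8 km

Rearranging for d: d = [D / (0.0973 · 2530^0.33 · 11400^0.5 · 1.35^-0.2)]^(1/0.8).
D = 235000 m.
2530^0.33 = 13.27
11400^0.5 = 106.8
1.35^-0.2 = 0.9417
Denominator = 0.0973 × 13.27 × 106.8 × 0.9417 = 129.9
D / 129.9 = 235000 / 129.9 = 1809
d = 1809^(1/0.8) = 1809^1.25 = 11798 m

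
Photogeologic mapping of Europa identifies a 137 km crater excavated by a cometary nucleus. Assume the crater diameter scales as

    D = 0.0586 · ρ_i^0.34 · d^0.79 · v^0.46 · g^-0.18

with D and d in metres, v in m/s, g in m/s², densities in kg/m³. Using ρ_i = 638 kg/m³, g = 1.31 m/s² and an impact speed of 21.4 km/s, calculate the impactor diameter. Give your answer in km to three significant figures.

Rearranging for d: d = [D / (0.0586 · 638^0.34 · 21400^0.46 · 1.31^-0.18)]^(1/0.79).
D = 137000 m.
638^0.34 = 8.988
21400^0.46 = 98.17
1.31^-0.18 = 0.9526
Denominator = 0.0586 × 8.988 × 98.17 × 0.9526 = 49.25
D / 49.25 = 137000 / 49.25 = 2782
d = 2782^(1/0.79) = 2782^1.2658 = 22902 m

d ≈ 22.9 km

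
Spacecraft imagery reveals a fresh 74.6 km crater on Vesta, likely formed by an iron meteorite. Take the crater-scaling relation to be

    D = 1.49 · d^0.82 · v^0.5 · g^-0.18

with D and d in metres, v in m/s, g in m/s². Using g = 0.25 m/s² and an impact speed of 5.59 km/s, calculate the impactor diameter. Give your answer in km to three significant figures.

Rearranging for d: d = [D / (1.49 · 5590^0.5 · 0.25^-0.18)]^(1/0.82).
D = 74600 m.
5590^0.5 = 74.77
0.25^-0.18 = 1.283
Denominator = 1.49 × 74.77 × 1.283 = 142.9
D / 142.9 = 74600 / 142.9 = 522.0
d = 522.0^(1/0.82) = 522.0^1.2195 = 2062 m

d ≈ 2.06 km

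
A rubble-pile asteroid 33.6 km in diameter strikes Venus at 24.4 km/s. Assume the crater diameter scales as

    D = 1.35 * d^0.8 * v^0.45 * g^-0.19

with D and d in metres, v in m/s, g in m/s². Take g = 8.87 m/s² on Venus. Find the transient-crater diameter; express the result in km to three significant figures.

D ≈ 351 km

In SI units: d = 33600 m, v = 24400 m/s.
d^0.8 = 33600^0.8 = 4179
v^0.45 = 24400^0.45 = 94.26
g^-0.19 = 8.87^-0.19 = 0.6605
D = 1.35 × 4179 × 94.26 × 0.6605 = 3.512 × 10^5 m
   = 351.2 km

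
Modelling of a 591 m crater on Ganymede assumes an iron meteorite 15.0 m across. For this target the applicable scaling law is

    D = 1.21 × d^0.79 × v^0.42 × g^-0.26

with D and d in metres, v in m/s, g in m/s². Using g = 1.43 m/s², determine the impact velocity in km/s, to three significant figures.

v ≈ 19.3 km/s

Rearranging for v: v = [D / (1.21 · 15^0.79 · 1.43^-0.26)]^(1/0.42).
15^0.79 = 8.494
1.43^-0.26 = 0.9112
Denominator = 1.21 × 8.494 × 0.9112 = 9.365
D / 9.365 = 591 / 9.365 = 63.11
v = 63.11^(1/0.42) = 63.11^2.381 = 19321 m/s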